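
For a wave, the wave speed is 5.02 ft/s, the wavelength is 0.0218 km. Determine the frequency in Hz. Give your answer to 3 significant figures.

Rearranging: f = v/λ.
v = 5.02 ft/s = 1.530 m/s; λ = 0.0218 km = 21.80 m.
f = 0.07019 Hz

0.0702 Hz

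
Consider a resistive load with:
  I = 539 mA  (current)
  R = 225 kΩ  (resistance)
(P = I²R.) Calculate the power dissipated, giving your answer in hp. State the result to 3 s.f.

P is given directly by: P = I²R.
I = 539 mA = 0.5390 A; R = 225 kΩ = 2.250×10^5 Ω.
P = 65367 W  (the unit combination reduces to kg·m²/s³ = W)
65367 W × (1 hp / 745.7 W) = 87.66 hp

87.7 hp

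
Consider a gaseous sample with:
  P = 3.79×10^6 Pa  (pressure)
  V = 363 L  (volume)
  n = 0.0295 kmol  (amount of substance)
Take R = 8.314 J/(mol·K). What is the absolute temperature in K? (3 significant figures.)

From the ideal-gas law: T = PV/(nR).
P = 3.79×10^6 Pa; V = 363 L = 0.3630 m³; n = 0.0295 kmol = 29.50 mol; R = 8.314 J/(mol·K).
T = 5609 K

5610 K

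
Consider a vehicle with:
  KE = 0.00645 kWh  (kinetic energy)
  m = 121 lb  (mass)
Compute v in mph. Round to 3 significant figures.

Rearranging: v = √(2·KE/m).
KE = 0.00645 kWh = 23220 J; m = 121 lb = 54.88 kg.
v = 29.09 m/s
29.09 m/s × (1 mph / 0.4470 m/s) = 65.07 mph

65.1 mph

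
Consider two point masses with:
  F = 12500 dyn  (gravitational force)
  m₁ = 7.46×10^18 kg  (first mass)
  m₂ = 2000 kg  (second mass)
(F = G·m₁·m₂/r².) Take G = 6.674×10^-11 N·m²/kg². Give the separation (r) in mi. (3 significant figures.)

1750 mi

From Newton's law of gravitation: r = √(G·m₁m₂/F).
F = 12500 dyn = 0.1250 N; m₁ = 7.46×10^18 kg; m₂ = 2000 kg; G = 6.674×10^-11 N·m²/kg².
r = 2.822×10^6 m
2.822×10^6 m × (1 mi / 1609 m) = 1754 mi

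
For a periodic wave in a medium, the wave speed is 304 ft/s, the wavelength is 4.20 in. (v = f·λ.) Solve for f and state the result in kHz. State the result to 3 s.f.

0.869 kHz

Rearranging: f = v/λ.
v = 304 ft/s = 92.66 m/s; λ = 4.20 in = 0.1067 m.
f = 868.6 Hz
868.6 Hz × (1 kHz / 1000 Hz) = 0.8686 kHz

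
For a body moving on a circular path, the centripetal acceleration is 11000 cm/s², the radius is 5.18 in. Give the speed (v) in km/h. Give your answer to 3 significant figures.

13.7 km/h

Rearranging a = v²/r for v: v = √(a·r).
a = 11000 cm/s² = 110.0 m/s²; r = 5.18 in = 0.1316 m.
v = 3.804 m/s
3.804 m/s × (1 km/h / 0.2778 m/s) = 13.70 km/h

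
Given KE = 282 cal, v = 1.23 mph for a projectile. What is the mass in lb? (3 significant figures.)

Rearranging: m = 2·KE/v².
KE = 282 cal = 1180 J; v = 1.23 mph = 0.5499 m/s.
m = 7805 kg
7805 kg × (1 lb / 0.4536 kg) = 17207 lb

17200 lb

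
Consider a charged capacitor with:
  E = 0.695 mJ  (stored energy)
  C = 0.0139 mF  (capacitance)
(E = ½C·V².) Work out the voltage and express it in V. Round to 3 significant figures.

Solving E = ½C·V² for V: V = √(2E/C).
E = 0.695 mJ = 6.950×10^-4 J; C = 0.0139 mF = 1.390×10^-5 F.
V = 10.00 V

10.0 V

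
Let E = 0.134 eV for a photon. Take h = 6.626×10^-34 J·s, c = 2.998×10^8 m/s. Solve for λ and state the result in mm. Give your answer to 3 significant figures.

0.00925 mm

Rearranging: λ = hc/E.
E = 0.134 eV = 2.147×10^-20 J; h = 6.626×10^-34 J·s; c = 2.998×10^8 m/s.
λ = 9.253×10^-6 m
9.253×10^-6 m × (1 mm / 0.001000 m) = 0.009253 mm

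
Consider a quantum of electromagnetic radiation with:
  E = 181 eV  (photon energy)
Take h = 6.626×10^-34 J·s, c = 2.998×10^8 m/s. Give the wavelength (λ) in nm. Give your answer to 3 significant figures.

6.85 nm

Rearranging: λ = hc/E.
E = 181 eV = 2.900×10^-17 J; h = 6.626×10^-34 J·s; c = 2.998×10^8 m/s.
λ = 6.850×10^-9 m
6.850×10^-9 m × (1 nm / 1.000×10^-9 m) = 6.850 nm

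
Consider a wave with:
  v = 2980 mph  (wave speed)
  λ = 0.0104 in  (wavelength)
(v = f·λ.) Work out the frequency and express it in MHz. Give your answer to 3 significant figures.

Solving v = f·λ for f: f = v/λ.
v = 2980 mph = 1332 m/s; λ = 0.0104 in = 2.642×10^-4 m.
f = 5.043×10^6 Hz
5.043×10^6 Hz × (1 MHz / 1.000×10^6 Hz) = 5.043 MHz

5.04 MHz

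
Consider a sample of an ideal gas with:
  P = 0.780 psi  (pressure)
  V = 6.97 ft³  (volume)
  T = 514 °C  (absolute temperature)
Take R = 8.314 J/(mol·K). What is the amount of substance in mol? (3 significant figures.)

Solving PV = nRT for n: n = PV/(RT).
P = 0.780 psi = 5378 Pa; V = 6.97 ft³ = 0.1974 m³; T = 514 °C = 787.1 K; R = 8.314 J/(mol·K).
n = 0.1622 mol

0.162 mol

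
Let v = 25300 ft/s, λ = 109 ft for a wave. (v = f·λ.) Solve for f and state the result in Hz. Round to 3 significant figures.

Solving v = f·λ for f: f = v/λ.
v = 25300 ft/s = 7711 m/s; λ = 109 ft = 33.22 m.
f = 232.1 Hz

232 Hz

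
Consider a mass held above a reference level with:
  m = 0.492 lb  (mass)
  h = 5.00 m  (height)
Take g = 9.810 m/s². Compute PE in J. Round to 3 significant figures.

10.9 J

Directly: PE = mgh.
m = 0.492 lb = 0.2232 kg; h = 5.00 m; g = 9.810 m/s².
PE = 10.95 J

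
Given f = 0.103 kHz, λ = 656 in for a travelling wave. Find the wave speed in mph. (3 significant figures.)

3840 mph

v is given directly by: v = fλ.
f = 0.103 kHz = 103.0 Hz; λ = 656 in = 16.66 m.
v = 1716 m/s
1716 m/s × (1 mph / 0.4470 m/s) = 3839 mph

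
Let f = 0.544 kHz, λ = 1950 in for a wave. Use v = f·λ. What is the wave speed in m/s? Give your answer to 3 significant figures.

26900 m/s

v is given directly by: v = fλ.
f = 0.544 kHz = 544.0 Hz; λ = 1950 in = 49.53 m.
v = 26944 m/s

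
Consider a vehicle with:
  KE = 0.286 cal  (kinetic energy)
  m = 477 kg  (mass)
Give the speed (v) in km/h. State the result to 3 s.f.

Rearranging KE = ½mv² for v: v = √(2·KE/m).
KE = 0.286 cal = 1.197 J; m = 477 kg.
v = 0.07083 m/s
0.07083 m/s × (1 km/h / 0.2778 m/s) = 0.2550 km/h

0.255 km/h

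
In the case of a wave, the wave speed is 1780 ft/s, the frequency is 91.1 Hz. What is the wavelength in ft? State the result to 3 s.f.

Rearranging: λ = v/f.
v = 1780 ft/s = 542.5 m/s; f = 91.1 Hz.
λ = 5.955 m
5.955 m × (1 ft / 0.3048 m) = 19.54 ft

19.5 ft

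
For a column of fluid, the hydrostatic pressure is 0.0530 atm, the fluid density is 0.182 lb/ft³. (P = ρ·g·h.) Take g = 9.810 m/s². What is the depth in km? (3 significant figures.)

0.188 km

Rearranging P = ρ·g·h for h: h = P/(ρ·g).
P = 0.0530 atm = 5370 Pa; ρ = 0.182 lb/ft³ = 2.915 kg/m³; g = 9.810 m/s².
h = 187.8 m
187.8 m × (1 km / 1000 m) = 0.1878 km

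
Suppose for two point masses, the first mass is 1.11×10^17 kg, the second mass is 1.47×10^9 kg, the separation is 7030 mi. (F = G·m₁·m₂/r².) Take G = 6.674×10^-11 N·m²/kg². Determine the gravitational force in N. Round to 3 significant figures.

85.1 N

F is given directly by: F = Gm₁m₂/r².
m₁ = 1.11×10^17 kg; m₂ = 1.47×10^9 kg; r = 7030 mi = 1.131×10^7 m; G = 6.674×10^-11 N·m²/kg².
F = 85.08 N  (the unit combination reduces to kg·m/s² = N)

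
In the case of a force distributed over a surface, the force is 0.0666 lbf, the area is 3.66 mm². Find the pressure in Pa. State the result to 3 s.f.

80900 Pa

P is given directly by: P = F/A.
F = 0.0666 lbf = 0.2963 N; A = 3.66 mm² = 3.660×10^-6 m².
P = 80943 Pa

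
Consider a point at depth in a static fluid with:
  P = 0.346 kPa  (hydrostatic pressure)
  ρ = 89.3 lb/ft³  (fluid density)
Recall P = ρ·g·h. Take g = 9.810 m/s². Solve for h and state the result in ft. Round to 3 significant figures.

0.0809 ft

Solving P = ρ·g·h for h: h = P/(ρ·g).
P = 0.346 kPa = 346.0 Pa; ρ = 89.3 lb/ft³ = 1430 kg/m³; g = 9.810 m/s².
h = 0.02466 m
0.02466 m × (1 ft / 0.3048 m) = 0.08089 ft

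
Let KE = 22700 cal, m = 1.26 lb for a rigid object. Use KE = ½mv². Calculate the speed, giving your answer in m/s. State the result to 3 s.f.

577 m/s

Solving KE = ½mv² for v: v = √(2·KE/m).
KE = 22700 cal = 94977 J; m = 1.26 lb = 0.5715 kg.
v = 576.5 m/s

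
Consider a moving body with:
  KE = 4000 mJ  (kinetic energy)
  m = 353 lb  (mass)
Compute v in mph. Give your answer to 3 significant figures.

0.500 mph

Rearranging: v = √(2·KE/m).
KE = 4000 mJ = 4.000 J; m = 353 lb = 160.1 kg.
v = 0.2235 m/s
0.2235 m/s × (1 mph / 0.4470 m/s) = 0.5000 mph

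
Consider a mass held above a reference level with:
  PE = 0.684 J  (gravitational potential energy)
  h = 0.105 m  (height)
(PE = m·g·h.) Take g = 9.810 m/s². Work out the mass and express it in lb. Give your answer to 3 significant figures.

Rearranging PE = m·g·h for m: m = PE/(g·h).
PE = 0.684 J; h = 0.105 m; g = 9.810 m/s².
m = 0.6640 kg
0.6640 kg × (1 lb / 0.4536 kg) = 1.464 lb

1.46 lb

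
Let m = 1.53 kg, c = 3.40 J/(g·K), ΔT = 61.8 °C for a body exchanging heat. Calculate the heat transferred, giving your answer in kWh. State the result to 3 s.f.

0.0893 kWh

Q is given directly by: Q = mcΔT.
m = 1.53 kg; c = 3.40 J/(g·K) = 3400 J/(kg·K); ΔT = 61.8 °C = 61.80 K.
Q = 3.215×10^5 J
3.215×10^5 J × (1 kWh / 3.600×10^6 J) = 0.08930 kWh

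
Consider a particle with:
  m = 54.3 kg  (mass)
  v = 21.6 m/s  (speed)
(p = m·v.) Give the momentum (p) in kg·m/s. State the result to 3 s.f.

1170 kg·m/s

p is given directly by: p = mv.
m = 54.3 kg; v = 21.6 m/s.
p = 1173 kg·m/s  (the unit combination reduces to kg·m/s = kg·m/s)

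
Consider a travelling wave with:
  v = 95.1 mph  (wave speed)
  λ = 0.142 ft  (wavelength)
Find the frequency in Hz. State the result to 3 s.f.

982 Hz

Rearranging: f = v/λ.
v = 95.1 mph = 42.51 m/s; λ = 0.142 ft = 0.04328 m.
f = 982.3 Hz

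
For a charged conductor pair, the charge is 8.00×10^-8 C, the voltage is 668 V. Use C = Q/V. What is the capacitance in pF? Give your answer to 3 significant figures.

120 pF

Directly: C = Q/V.
Q = 8.00×10^-8 C; V = 668 V.
C = 1.198×10^-10 F
1.198×10^-10 F × (1 pF / 1.000×10^-12 F) = 119.8 pF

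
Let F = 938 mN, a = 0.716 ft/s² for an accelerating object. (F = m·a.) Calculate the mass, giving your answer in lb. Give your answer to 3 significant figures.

Rearranging: m = F/a.
F = 938 mN = 0.9380 N; a = 0.716 ft/s² = 0.2182 m/s².
m = 4.298 kg
4.298 kg × (1 lb / 0.4536 kg) = 9.476 lb

9.48 lb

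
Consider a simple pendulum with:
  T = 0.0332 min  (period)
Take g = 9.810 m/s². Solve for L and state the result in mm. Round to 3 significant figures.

Solving T = 2π√(L/g) for L: L = g·(T/2π)².
T = 0.0332 min = 1.992 s; g = 9.810 m/s².
L = 0.9860 m
0.9860 m × (1 mm / 0.001000 m) = 986.0 mm

986 mm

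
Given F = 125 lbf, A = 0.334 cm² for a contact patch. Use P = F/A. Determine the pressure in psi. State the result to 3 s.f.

Directly: P = F/A.
F = 125 lbf = 556.0 N; A = 0.334 cm² = 3.340×10^-5 m².
P = 1.665×10^7 Pa
1.665×10^7 Pa × (1 psi / 6895 Pa) = 2415 psi

2410 psi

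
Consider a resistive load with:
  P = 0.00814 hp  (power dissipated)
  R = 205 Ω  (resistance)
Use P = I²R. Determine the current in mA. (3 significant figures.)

Rearranging P = I²R for I: I = √(P/R).
P = 0.00814 hp = 6.070 W; R = 205 Ω.
I = 0.1721 A
0.1721 A × (1 mA / 0.001000 A) = 172.1 mA

172 mA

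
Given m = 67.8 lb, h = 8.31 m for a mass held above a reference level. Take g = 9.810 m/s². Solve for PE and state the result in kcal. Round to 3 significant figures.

0.599 kcal

Directly: PE = mgh.
m = 67.8 lb = 30.75 kg; h = 8.31 m; g = 9.810 m/s².
PE = 2507 J  (the unit combination reduces to kg·m²/s² = J)
2507 J × (1 kcal / 4184 J) = 0.5992 kcal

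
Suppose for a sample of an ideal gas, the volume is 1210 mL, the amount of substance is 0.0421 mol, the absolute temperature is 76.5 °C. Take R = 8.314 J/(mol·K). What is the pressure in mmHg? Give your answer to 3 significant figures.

759 mmHg

From the ideal-gas law: P = nRT/V.
V = 1210 mL = 0.001210 m³; n = 0.0421 mol; T = 76.5 °C = 349.6 K; R = 8.314 J/(mol·K).
P = 1.011×10^5 Pa
1.011×10^5 Pa × (1 mmHg / 133.3 Pa) = 758.6 mmHg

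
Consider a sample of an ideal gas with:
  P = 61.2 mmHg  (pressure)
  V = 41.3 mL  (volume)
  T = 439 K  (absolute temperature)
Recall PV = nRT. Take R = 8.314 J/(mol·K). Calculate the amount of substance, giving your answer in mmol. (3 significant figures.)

0.0923 mmol

Rearranging: n = PV/(RT).
P = 61.2 mmHg = 8159 Pa; V = 41.3 mL = 4.130×10^-5 m³; T = 439 K; R = 8.314 J/(mol·K).
n = 9.233×10^-5 mol
9.233×10^-5 mol × (1 mmol / 0.001000 mol) = 0.09233 mmol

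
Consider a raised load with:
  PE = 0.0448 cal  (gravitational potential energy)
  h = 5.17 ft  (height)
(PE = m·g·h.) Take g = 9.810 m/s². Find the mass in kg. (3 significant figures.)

Rearranging PE = m·g·h for m: m = PE/(g·h).
PE = 0.0448 cal = 0.1874 J; h = 5.17 ft = 1.576 m; g = 9.810 m/s².
m = 0.01213 kg

0.0121 kg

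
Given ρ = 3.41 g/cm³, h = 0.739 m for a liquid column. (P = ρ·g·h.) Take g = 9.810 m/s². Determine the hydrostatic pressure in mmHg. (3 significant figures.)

Directly: P = ρgh.
ρ = 3.41 g/cm³ = 3410 kg/m³; h = 0.739 m; g = 9.810 m/s².
P = 24721 Pa  (the unit combination reduces to kg/(m·s²) = Pa)
24721 Pa × (1 mmHg / 133.3 Pa) = 185.4 mmHg

185 mmHg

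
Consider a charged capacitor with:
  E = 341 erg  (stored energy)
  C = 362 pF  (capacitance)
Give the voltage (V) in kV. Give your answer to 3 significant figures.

Rearranging: V = √(2E/C).
E = 341 erg = 3.410×10^-5 J; C = 362 pF = 3.620×10^-10 F.
V = 434.0 V
434.0 V × (1 kV / 1000 V) = 0.4340 kV

0.434 kV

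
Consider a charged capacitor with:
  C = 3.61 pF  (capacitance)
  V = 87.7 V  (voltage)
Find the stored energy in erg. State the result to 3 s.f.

Directly: E = ½CV².
C = 3.61 pF = 3.610×10^-12 F; V = 87.7 V.
E = 1.388×10^-8 J
1.388×10^-8 J × (1 erg / 1.000×10^-7 J) = 0.1388 erg

0.139 erg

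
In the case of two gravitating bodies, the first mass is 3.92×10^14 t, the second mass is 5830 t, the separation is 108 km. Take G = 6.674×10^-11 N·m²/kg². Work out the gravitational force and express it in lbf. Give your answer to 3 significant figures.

From Newton's law of gravitation: F = Gm₁m₂/r².
m₁ = 3.92×10^14 t = 3.920×10^17 kg; m₂ = 5830 t = 5.830×10^6 kg; r = 108 km = 1.080×10^5 m; G = 6.674×10^-11 N·m²/kg².
F = 13077 N  (the unit combination reduces to kg·m/s² = N)
13077 N × (1 lbf / 4.448 N) = 2940 lbf

2940 lbf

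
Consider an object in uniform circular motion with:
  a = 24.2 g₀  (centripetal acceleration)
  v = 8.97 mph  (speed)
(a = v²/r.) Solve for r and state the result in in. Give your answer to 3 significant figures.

2.67 in

Solving a = v²/r for r: r = v²/a.
a = 24.2 g₀ = 237.3 m/s²; v = 8.97 mph = 4.010 m/s.
r = 0.06776 m
0.06776 m × (1 in / 0.02540 m) = 2.668 in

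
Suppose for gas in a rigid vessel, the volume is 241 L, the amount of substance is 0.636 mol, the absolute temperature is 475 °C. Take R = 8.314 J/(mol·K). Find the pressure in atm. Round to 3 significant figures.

P is given directly by: P = nRT/V.
V = 241 L = 0.2410 m³; n = 0.636 mol; T = 475 °C = 748.1 K; R = 8.314 J/(mol·K).
P = 16415 Pa
16415 Pa × (1 atm / 1.013×10^5 Pa) = 0.1620 atm

0.162 atm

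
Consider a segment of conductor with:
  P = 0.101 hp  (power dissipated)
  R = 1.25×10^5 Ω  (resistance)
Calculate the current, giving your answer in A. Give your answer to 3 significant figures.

0.0245 A

Solving P = I²R for I: I = √(P/R).
P = 0.101 hp = 75.32 W; R = 1.25×10^5 Ω.
I = 0.02455 A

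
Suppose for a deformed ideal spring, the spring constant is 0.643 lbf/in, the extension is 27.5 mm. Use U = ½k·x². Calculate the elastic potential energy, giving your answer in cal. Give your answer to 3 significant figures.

0.0102 cal

Directly: U = ½kx².
k = 0.643 lbf/in = 112.6 N/m; x = 27.5 mm = 0.02750 m.
U = 0.04258 J
0.04258 J × (1 cal / 4.184 J) = 0.01018 cal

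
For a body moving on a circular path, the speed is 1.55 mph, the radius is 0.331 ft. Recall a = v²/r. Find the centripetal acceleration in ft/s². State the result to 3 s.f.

15.6 ft/s²

a is given directly by: a = v²/r.
v = 1.55 mph = 0.6929 m/s; r = 0.331 ft = 0.1009 m.
a = 4.759 m/s²
4.759 m/s² × (1 ft/s² / 0.3048 m/s²) = 15.61 ft/s²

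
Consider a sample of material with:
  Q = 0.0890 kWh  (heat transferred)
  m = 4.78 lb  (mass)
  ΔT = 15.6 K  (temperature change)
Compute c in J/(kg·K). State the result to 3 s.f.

9470 J/(kg·K)

Rearranging Q = m·c·ΔT for c: c = Q/(m·ΔT).
Q = 0.0890 kWh = 3.204×10^5 J; m = 4.78 lb = 2.168 kg; ΔT = 15.6 K.
c = 9473 J/(kg·K)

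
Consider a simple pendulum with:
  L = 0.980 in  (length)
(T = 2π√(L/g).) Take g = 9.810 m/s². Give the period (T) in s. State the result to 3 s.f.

T is given directly by: T = 2π√(L/g).
L = 0.980 in = 0.02489 m; g = 9.810 m/s².
T = 0.3165 s

0.317 s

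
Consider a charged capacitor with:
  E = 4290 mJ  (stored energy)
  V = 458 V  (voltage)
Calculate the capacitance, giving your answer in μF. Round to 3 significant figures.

Rearranging E = ½C·V² for C: C = 2E/V².
E = 4290 mJ = 4.290 J; V = 458 V.
C = 4.090×10^-5 F
4.090×10^-5 F × (1 μF / 1.000×10^-6 F) = 40.90 μF

40.9 μF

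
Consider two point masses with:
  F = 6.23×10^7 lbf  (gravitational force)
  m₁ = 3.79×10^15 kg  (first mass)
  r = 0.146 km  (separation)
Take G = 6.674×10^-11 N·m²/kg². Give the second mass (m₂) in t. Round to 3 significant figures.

Rearranging F = G·m₁·m₂/r² for m₂: m₂ = F·r²/(G·m₁).
F = 6.23×10^7 lbf = 2.771×10^8 N; m₁ = 3.79×10^15 kg; r = 0.146 km = 146.0 m; G = 6.674×10^-11 N·m²/kg².
m₂ = 2.335×10^7 kg
2.335×10^7 kg × (1 t / 1000 kg) = 23354 t

23400 t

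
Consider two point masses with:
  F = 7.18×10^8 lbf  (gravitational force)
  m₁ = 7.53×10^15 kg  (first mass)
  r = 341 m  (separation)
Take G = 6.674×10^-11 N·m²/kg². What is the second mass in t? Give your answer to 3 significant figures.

7.39×10^5 t

From Newton's law of gravitation: m₂ = F·r²/(G·m₁).
F = 7.18×10^8 lbf = 3.194×10^9 N; m₁ = 7.53×10^15 kg; r = 341 m; G = 6.674×10^-11 N·m²/kg².
m₂ = 7.390×10^8 kg
7.390×10^8 kg × (1 t / 1000 kg) = 7.390×10^5 t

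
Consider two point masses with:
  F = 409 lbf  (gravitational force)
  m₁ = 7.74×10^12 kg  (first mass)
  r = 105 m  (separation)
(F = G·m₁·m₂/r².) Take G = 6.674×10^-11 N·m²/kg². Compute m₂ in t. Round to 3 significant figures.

38.8 t

Solving F = G·m₁·m₂/r² for m₂: m₂ = F·r²/(G·m₁).
F = 409 lbf = 1819 N; m₁ = 7.74×10^12 kg; r = 105 m; G = 6.674×10^-11 N·m²/kg².
m₂ = 38829 kg
38829 kg × (1 t / 1000 kg) = 38.83 t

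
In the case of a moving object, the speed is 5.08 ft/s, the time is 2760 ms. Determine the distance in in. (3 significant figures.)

Solving v = d/t for d: d = v·t.
v = 5.08 ft/s = 1.548 m/s; t = 2760 ms = 2.760 s.
d = 4.274 m
4.274 m × (1 in / 0.02540 m) = 168.2 in

168 in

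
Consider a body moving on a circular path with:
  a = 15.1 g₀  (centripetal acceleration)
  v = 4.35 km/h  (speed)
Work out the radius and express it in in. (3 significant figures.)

Rearranging a = v²/r for r: r = v²/a.
a = 15.1 g₀ = 148.1 m/s²; v = 4.35 km/h = 1.208 m/s.
r = 0.009860 m
0.009860 m × (1 in / 0.02540 m) = 0.3882 in

0.388 in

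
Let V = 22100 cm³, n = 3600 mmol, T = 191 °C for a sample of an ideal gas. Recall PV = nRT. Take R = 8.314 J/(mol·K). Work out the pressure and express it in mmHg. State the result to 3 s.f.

From the ideal-gas law: P = nRT/V.
V = 22100 cm³ = 0.02210 m³; n = 3600 mmol = 3.600 mol; T = 191 °C = 464.1 K; R = 8.314 J/(mol·K).
P = 6.286×10^5 Pa  (the unit combination reduces to kg/(m·s²) = Pa)
6.286×10^5 Pa × (1 mmHg / 133.3 Pa) = 4715 mmHg

4710 mmHg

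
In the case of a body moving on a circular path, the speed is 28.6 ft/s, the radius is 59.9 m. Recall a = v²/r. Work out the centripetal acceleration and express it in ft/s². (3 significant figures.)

a is given directly by: a = v²/r.
v = 28.6 ft/s = 8.717 m/s; r = 59.9 m.
a = 1.269 m/s²
1.269 m/s² × (1 ft/s² / 0.3048 m/s²) = 4.162 ft/s²

4.16 ft/s²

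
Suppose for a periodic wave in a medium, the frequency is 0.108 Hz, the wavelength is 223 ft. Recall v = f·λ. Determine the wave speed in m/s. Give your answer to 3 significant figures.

v is given directly by: v = fλ.
f = 0.108 Hz; λ = 223 ft = 67.97 m.
v = 7.341 m/s

7.34 m/s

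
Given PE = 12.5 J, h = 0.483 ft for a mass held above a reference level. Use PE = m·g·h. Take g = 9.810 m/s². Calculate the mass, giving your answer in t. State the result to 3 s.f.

0.00866 t

Solving PE = m·g·h for m: m = PE/(g·h).
PE = 12.5 J; h = 0.483 ft = 0.1472 m; g = 9.810 m/s².
m = 8.655 kg
8.655 kg × (1 t / 1000 kg) = 0.008655 t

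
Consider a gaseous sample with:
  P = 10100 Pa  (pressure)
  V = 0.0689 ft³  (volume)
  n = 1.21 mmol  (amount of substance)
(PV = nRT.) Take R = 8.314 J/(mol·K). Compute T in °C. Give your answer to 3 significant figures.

1690 °C

From the ideal-gas law: T = PV/(nR).
P = 10100 Pa; V = 0.0689 ft³ = 0.001951 m³; n = 1.21 mmol = 0.001210 mol; R = 8.314 J/(mol·K).
T = 1959 K
1959 K − 273.15 = 1686 °C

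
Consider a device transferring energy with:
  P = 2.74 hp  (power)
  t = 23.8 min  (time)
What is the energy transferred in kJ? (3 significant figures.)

2920 kJ

Solving P = W/t for W: W = P·t.
P = 2.74 hp = 2043 W; t = 23.8 min = 1428 s.
W = 2.918×10^6 J
2.918×10^6 J × (1 kJ / 1000 J) = 2918 kJ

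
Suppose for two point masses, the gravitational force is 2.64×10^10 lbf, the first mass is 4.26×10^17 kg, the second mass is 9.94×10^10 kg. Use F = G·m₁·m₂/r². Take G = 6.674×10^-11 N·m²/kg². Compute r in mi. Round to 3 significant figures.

Rearranging F = G·m₁·m₂/r² for r: r = √(G·m₁m₂/F).
F = 2.64×10^10 lbf = 1.174×10^11 N; m₁ = 4.26×10^17 kg; m₂ = 9.94×10^10 kg; G = 6.674×10^-11 N·m²/kg².
r = 4906 m
4906 m × (1 mi / 1609 m) = 3.048 mi

3.05 mi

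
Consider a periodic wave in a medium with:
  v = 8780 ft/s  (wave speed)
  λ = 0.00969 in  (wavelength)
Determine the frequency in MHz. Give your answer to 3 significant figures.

10.9 MHz

Solving v = f·λ for f: f = v/λ.
v = 8780 ft/s = 2676 m/s; λ = 0.00969 in = 2.461×10^-4 m.
f = 1.087×10^7 Hz
1.087×10^7 Hz × (1 MHz / 1.000×10^6 Hz) = 10.87 MHz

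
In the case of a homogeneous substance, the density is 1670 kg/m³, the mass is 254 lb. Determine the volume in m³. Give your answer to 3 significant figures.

0.0690 m³

Rearranging: V = m/ρ.
ρ = 1670 kg/m³; m = 254 lb = 115.2 kg.
V = 0.06899 m³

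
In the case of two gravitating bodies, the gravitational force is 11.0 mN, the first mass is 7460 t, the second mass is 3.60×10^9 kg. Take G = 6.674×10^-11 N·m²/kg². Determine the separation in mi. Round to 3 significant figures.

7.93 mi

From Newton's law of gravitation: r = √(G·m₁m₂/F).
F = 11.0 mN = 0.01100 N; m₁ = 7460 t = 7.460×10^6 kg; m₂ = 3.60×10^9 kg; G = 6.674×10^-11 N·m²/kg².
r = 12765 m
12765 m × (1 mi / 1609 m) = 7.932 mi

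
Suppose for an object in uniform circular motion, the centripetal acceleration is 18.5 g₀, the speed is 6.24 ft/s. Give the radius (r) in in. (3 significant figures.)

Solving a = v²/r for r: r = v²/a.
a = 18.5 g₀ = 181.4 m/s²; v = 6.24 ft/s = 1.902 m/s.
r = 0.01994 m
0.01994 m × (1 in / 0.02540 m) = 0.7850 in

0.785 in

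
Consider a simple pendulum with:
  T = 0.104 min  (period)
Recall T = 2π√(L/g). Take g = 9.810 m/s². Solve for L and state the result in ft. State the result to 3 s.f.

Solving T = 2π√(L/g) for L: L = g·(T/2π)².
T = 0.104 min = 6.240 s; g = 9.810 m/s².
L = 9.676 m
9.676 m × (1 ft / 0.3048 m) = 31.74 ft

31.7 ft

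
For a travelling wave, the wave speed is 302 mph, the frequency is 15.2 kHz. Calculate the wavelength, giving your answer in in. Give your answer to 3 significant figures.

Rearranging: λ = v/f.
v = 302 mph = 135.0 m/s; f = 15.2 kHz = 15200 Hz.
λ = 0.008882 m
0.008882 m × (1 in / 0.02540 m) = 0.3497 in

0.350 in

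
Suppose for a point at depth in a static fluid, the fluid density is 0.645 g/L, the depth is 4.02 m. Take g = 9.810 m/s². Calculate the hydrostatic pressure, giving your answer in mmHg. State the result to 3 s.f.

P is given directly by: P = ρgh.
ρ = 0.645 g/L = 0.6450 kg/m³; h = 4.02 m; g = 9.810 m/s².
P = 25.44 Pa
25.44 Pa × (1 mmHg / 133.3 Pa) = 0.1908 mmHg

0.191 mmHg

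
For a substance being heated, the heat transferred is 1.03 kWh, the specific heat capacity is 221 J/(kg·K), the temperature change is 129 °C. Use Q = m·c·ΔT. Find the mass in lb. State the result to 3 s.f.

Rearranging: m = Q/(c·ΔT).
Q = 1.03 kWh = 3.708×10^6 J; c = 221 J/(kg·K); ΔT = 129 °C = 129.0 K.
m = 130.1 kg
130.1 kg × (1 lb / 0.4536 kg) = 286.7 lb

287 lb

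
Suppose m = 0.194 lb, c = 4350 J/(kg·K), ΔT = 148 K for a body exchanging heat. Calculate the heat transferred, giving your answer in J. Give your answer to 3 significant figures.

56700 J

Directly: Q = mcΔT.
m = 0.194 lb = 0.08800 kg; c = 4350 J/(kg·K); ΔT = 148 K.
Q = 56652 J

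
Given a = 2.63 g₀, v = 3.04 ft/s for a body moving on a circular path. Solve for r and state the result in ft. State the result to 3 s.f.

0.109 ft

Solving a = v²/r for r: r = v²/a.
a = 2.63 g₀ = 25.79 m/s²; v = 3.04 ft/s = 0.9266 m/s.
r = 0.03329 m
0.03329 m × (1 ft / 0.3048 m) = 0.1092 ft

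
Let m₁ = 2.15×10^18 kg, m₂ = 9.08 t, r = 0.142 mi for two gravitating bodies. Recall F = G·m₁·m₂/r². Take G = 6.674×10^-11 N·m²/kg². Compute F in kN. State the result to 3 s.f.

Directly: F = Gm₁m₂/r².
m₁ = 2.15×10^18 kg; m₂ = 9.08 t = 9080 kg; r = 0.142 mi = 228.5 m; G = 6.674×10^-11 N·m²/kg².
F = 2.495×10^7 N
2.495×10^7 N × (1 kN / 1000 N) = 24948 kN

24900 kN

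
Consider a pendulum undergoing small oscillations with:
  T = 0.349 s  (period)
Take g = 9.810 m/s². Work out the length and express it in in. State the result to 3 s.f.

Rearranging T = 2π√(L/g) for L: L = g·(T/2π)².
T = 0.349 s; g = 9.810 m/s².
L = 0.03027 m
0.03027 m × (1 in / 0.02540 m) = 1.192 in

1.19 in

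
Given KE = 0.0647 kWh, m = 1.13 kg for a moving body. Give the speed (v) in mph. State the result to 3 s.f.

1440 mph

Rearranging: v = √(2·KE/m).
KE = 0.0647 kWh = 2.329×10^5 J; m = 1.13 kg.
v = 642.1 m/s
642.1 m/s × (1 mph / 0.4470 m/s) = 1436 mph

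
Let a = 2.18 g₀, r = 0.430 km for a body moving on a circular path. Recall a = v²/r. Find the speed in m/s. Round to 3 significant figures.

Rearranging a = v²/r for v: v = √(a·r).
a = 2.18 g₀ = 21.38 m/s²; r = 0.430 km = 430.0 m.
v = 95.88 m/s

95.9 m/s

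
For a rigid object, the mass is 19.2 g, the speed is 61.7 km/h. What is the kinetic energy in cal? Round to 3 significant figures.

Directly: KE = ½mv².
m = 19.2 g = 0.01920 kg; v = 61.7 km/h = 17.14 m/s.
KE = 2.820 J
2.820 J × (1 cal / 4.184 J) = 0.6740 cal

0.674 cal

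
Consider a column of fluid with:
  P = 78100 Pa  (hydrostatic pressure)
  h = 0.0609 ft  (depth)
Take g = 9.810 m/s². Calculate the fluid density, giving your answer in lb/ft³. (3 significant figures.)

Solving P = ρ·g·h for ρ: ρ = P/(g·h).
P = 78100 Pa; h = 0.0609 ft = 0.01856 m; g = 9.810 m/s².
ρ = 4.289×10^5 kg/m³
4.289×10^5 kg/m³ × (1 lb/ft³ / 16.02 kg/m³) = 26775 lb/ft³

26800 lb/ft³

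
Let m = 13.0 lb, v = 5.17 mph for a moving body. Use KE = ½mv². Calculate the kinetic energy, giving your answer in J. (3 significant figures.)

15.7 J

KE is given directly by: KE = ½mv².
m = 13.0 lb = 5.897 kg; v = 5.17 mph = 2.311 m/s.
KE = 15.75 J  (the unit combination reduces to kg·m²/s² = J)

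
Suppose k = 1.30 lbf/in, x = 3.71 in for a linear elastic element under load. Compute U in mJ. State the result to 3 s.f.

U is given directly by: U = ½kx².
k = 1.30 lbf/in = 227.7 N/m; x = 3.71 in = 0.09423 m.
U = 1.011 J
1.011 J × (1 mJ / 0.001000 J) = 1011 mJ

1010 mJ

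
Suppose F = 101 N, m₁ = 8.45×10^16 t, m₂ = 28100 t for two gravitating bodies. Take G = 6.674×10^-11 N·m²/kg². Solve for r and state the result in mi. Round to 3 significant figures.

Rearranging F = G·m₁·m₂/r² for r: r = √(G·m₁m₂/F).
F = 101 N; m₁ = 8.45×10^16 t = 8.450×10^19 kg; m₂ = 28100 t = 2.810×10^7 kg; G = 6.674×10^-11 N·m²/kg².
r = 3.961×10^7 m
3.961×10^7 m × (1 mi / 1609 m) = 24613 mi

24600 mi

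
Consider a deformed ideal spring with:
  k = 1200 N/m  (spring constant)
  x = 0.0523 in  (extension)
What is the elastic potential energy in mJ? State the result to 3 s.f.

1.06 mJ

Directly: U = ½kx².
k = 1200 N/m; x = 0.0523 in = 0.001328 m.
U = 0.001059 J
0.001059 J × (1 mJ / 0.001000 J) = 1.059 mJ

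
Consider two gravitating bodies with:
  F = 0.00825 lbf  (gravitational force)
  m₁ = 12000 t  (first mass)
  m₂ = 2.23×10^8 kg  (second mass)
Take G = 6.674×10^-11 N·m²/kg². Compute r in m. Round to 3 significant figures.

From Newton's law of gravitation: r = √(G·m₁m₂/F).
F = 0.00825 lbf = 0.03670 N; m₁ = 12000 t = 1.200×10^7 kg; m₂ = 2.23×10^8 kg; G = 6.674×10^-11 N·m²/kg².
r = 2206 m

2210 m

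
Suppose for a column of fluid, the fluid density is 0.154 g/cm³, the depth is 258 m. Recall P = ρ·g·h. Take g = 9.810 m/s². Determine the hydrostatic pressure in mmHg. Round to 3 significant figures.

Directly: P = ρgh.
ρ = 0.154 g/cm³ = 154.0 kg/m³; h = 258 m; g = 9.810 m/s².
P = 3.898×10^5 Pa  (the unit combination reduces to kg/(m·s²) = Pa)
3.898×10^5 Pa × (1 mmHg / 133.3 Pa) = 2924 mmHg

2920 mmHg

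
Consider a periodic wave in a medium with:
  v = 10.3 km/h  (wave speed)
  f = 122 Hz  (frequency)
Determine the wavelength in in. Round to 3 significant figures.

0.923 in

Rearranging: λ = v/f.
v = 10.3 km/h = 2.861 m/s; f = 122 Hz.
λ = 0.02345 m
0.02345 m × (1 in / 0.02540 m) = 0.9233 in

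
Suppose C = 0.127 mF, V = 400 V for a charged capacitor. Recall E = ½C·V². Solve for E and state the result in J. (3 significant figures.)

E is given directly by: E = ½CV².
C = 0.127 mF = 1.270×10^-4 F; V = 400 V.
E = 10.16 J  (the unit combination reduces to kg·m²/s² = J)

10.2 J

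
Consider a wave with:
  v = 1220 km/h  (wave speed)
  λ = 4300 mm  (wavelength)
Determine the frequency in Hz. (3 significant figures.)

Solving v = f·λ for f: f = v/λ.
v = 1220 km/h = 338.9 m/s; λ = 4300 mm = 4.300 m.
f = 78.81 Hz

78.8 Hz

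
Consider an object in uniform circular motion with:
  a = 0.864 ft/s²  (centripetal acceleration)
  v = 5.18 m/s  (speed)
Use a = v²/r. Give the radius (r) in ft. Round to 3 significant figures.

334 ft

Solving a = v²/r for r: r = v²/a.
a = 0.864 ft/s² = 0.2633 m/s²; v = 5.18 m/s.
r = 101.9 m
101.9 m × (1 ft / 0.3048 m) = 334.3 ft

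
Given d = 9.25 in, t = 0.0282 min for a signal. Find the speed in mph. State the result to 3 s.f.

Directly: v = d/t.
d = 9.25 in = 0.2349 m; t = 0.0282 min = 1.692 s.
v = 0.1389 m/s
0.1389 m/s × (1 mph / 0.4470 m/s) = 0.3106 mph

0.311 mph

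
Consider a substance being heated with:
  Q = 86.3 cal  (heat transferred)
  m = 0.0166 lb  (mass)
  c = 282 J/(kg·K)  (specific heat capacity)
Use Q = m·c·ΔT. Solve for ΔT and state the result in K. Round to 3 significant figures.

Rearranging Q = m·c·ΔT for ΔT: ΔT = Q/(m·c).
Q = 86.3 cal = 361.1 J; m = 0.0166 lb = 0.007530 kg; c = 282 J/(kg·K).
ΔT = 170.1 K

170 K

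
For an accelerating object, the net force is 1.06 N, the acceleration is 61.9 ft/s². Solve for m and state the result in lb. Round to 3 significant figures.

0.124 lb

From Newton's second law: m = F/a.
F = 1.06 N; a = 61.9 ft/s² = 18.87 m/s².
m = 0.05618 kg
0.05618 kg × (1 lb / 0.4536 kg) = 0.1239 lb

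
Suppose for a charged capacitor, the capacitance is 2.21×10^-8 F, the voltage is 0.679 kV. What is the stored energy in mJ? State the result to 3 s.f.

5.09 mJ

E is given directly by: E = ½CV².
C = 2.21×10^-8 F; V = 0.679 kV = 679.0 V.
E = 0.005095 J
0.005095 J × (1 mJ / 0.001000 J) = 5.095 mJ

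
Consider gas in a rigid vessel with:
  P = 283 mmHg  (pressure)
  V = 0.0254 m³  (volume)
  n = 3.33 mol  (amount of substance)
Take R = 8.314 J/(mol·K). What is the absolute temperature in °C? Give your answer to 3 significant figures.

Rearranging: T = PV/(nR).
P = 283 mmHg = 37730 Pa; V = 0.0254 m³; n = 3.33 mol; R = 8.314 J/(mol·K).
T = 34.62 K
34.62 K − 273.15 = -238.5 °C

-239 °C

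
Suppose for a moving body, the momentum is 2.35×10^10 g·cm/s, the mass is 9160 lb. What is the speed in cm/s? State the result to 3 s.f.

Rearranging p = m·v for v: v = p/m.
p = 2.35×10^10 g·cm/s = 2.350×10^5 kg·m/s; m = 9160 lb = 4155 kg.
v = 56.56 m/s
56.56 m/s × (1 cm/s / 0.01000 m/s) = 5656 cm/s

5660 cm/s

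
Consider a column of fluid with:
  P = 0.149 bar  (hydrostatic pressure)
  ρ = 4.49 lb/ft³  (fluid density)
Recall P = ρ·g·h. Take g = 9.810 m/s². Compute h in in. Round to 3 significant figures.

Solving P = ρ·g·h for h: h = P/(ρ·g).
P = 0.149 bar = 14900 Pa; ρ = 4.49 lb/ft³ = 71.92 kg/m³; g = 9.810 m/s².
h = 21.12 m
21.12 m × (1 in / 0.02540 m) = 831.4 in

831 in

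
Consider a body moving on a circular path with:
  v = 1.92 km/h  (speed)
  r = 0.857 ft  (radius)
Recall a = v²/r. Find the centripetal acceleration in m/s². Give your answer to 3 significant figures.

1.09 m/s²

a is given directly by: a = v²/r.
v = 1.92 km/h = 0.5333 m/s; r = 0.857 ft = 0.2612 m.
a = 1.089 m/s²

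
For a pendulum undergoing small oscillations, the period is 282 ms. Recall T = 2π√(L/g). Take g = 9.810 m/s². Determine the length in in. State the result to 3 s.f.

0.778 in

Rearranging: L = g·(T/2π)².
T = 282 ms = 0.2820 s; g = 9.810 m/s².
L = 0.01976 m
0.01976 m × (1 in / 0.02540 m) = 0.7780 in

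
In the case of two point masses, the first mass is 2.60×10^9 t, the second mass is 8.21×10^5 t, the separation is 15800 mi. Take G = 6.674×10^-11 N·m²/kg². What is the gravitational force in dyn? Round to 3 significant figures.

22.0 dyn

From Newton's law of gravitation: F = Gm₁m₂/r².
m₁ = 2.60×10^9 t = 2.600×10^12 kg; m₂ = 8.21×10^5 t = 8.210×10^8 kg; r = 15800 mi = 2.543×10^7 m; G = 6.674×10^-11 N·m²/kg².
F = 2.203×10^-4 N
2.203×10^-4 N × (1 dyn / 1.000×10^-5 N) = 22.03 dyn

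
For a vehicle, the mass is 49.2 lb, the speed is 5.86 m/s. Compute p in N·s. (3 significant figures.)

Directly: p = mv.
m = 49.2 lb = 22.32 kg; v = 5.86 m/s.
p = 130.8 kg·m/s
Since 1 N·s = 1 kg·m/s, 130.8 N·s.

131 N·s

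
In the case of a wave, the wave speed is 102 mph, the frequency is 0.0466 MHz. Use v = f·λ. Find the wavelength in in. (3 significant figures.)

0.0385 in

Rearranging: λ = v/f.
v = 102 mph = 45.60 m/s; f = 0.0466 MHz = 46600 Hz.
λ = 9.785×10^-4 m
9.785×10^-4 m × (1 in / 0.02540 m) = 0.03852 in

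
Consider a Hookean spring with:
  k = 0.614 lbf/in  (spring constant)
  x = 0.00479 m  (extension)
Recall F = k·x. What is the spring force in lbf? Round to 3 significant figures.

F is given directly by: F = kx.
k = 0.614 lbf/in = 107.5 N/m; x = 0.00479 m.
F = 0.5151 N
0.5151 N × (1 lbf / 4.448 N) = 0.1158 lbf

0.116 lbf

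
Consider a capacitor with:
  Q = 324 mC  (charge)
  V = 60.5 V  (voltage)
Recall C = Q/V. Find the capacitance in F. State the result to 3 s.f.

0.00536 F

C is given directly by: C = Q/V.
Q = 324 mC = 0.3240 C; V = 60.5 V.
C = 0.005355 F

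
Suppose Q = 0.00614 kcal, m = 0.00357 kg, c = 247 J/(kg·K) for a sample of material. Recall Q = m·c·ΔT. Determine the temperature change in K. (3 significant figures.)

Rearranging Q = m·c·ΔT for ΔT: ΔT = Q/(m·c).
Q = 0.00614 kcal = 25.69 J; m = 0.00357 kg; c = 247 J/(kg·K).
ΔT = 29.13 K

29.1 K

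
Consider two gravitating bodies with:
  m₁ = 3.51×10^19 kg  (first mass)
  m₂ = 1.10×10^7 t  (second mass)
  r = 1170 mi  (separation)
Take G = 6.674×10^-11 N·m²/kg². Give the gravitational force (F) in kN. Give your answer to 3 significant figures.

7270 kN

Directly: F = Gm₁m₂/r².
m₁ = 3.51×10^19 kg; m₂ = 1.10×10^7 t = 1.100×10^10 kg; r = 1170 mi = 1.883×10^6 m; G = 6.674×10^-11 N·m²/kg².
F = 7.268×10^6 N
7.268×10^6 N × (1 kN / 1000 N) = 7268 kN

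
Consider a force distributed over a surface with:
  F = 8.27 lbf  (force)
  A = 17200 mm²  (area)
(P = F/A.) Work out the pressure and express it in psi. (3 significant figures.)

0.310 psi

Directly: P = F/A.
F = 8.27 lbf = 36.79 N; A = 17200 mm² = 0.01720 m².
P = 2139 Pa  (the unit combination reduces to kg/(m·s²) = Pa)
2139 Pa × (1 psi / 6895 Pa) = 0.3102 psi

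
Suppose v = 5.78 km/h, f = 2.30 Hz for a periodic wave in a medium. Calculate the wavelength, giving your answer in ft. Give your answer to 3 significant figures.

Solving v = f·λ for λ: λ = v/f.
v = 5.78 km/h = 1.606 m/s; f = 2.30 Hz.
λ = 0.6981 m
0.6981 m × (1 ft / 0.3048 m) = 2.290 ft

2.29 ft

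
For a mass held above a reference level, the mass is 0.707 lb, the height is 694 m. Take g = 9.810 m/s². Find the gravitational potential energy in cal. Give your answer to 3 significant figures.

PE is given directly by: PE = mgh.
m = 0.707 lb = 0.3207 kg; h = 694 m; g = 9.810 m/s².
PE = 2183 J  (the unit combination reduces to kg·m²/s² = J)
2183 J × (1 cal / 4.184 J) = 521.8 cal

522 cal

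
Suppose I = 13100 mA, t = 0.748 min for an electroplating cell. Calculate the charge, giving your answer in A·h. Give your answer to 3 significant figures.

0.163 A·h

q is given directly by: q = It.
I = 13100 mA = 13.10 A; t = 0.748 min = 44.88 s.
q = 587.9 C  (the unit combination reduces to A·s = C)
587.9 C × (1 A·h / 3600 C) = 0.1633 A·h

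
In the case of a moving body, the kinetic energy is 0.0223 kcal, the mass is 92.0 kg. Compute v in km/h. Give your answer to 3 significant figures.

Solving KE = ½mv² for v: v = √(2·KE/m).
KE = 0.0223 kcal = 93.30 J; m = 92.0 kg.
v = 1.424 m/s
1.424 m/s × (1 km/h / 0.2778 m/s) = 5.127 km/h

5.13 km/h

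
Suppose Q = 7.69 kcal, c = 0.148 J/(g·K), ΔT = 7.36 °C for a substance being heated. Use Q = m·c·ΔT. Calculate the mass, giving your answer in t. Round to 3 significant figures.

Rearranging Q = m·c·ΔT for m: m = Q/(c·ΔT).
Q = 7.69 kcal = 32175 J; c = 0.148 J/(g·K) = 148.0 J/(kg·K); ΔT = 7.36 °C = 7.360 K.
m = 29.54 kg
29.54 kg × (1 t / 1000 kg) = 0.02954 t

0.0295 t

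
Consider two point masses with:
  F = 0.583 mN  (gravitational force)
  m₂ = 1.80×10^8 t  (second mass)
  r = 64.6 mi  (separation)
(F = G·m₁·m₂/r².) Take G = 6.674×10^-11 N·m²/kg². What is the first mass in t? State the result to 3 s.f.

525 t

From Newton's law of gravitation: m₁ = F·r²/(G·m₂).
F = 0.583 mN = 5.830×10^-4 N; m₂ = 1.80×10^8 t = 1.800×10^11 kg; r = 64.6 mi = 1.040×10^5 m; G = 6.674×10^-11 N·m²/kg².
m₁ = 5.245×10^5 kg
5.245×10^5 kg × (1 t / 1000 kg) = 524.5 t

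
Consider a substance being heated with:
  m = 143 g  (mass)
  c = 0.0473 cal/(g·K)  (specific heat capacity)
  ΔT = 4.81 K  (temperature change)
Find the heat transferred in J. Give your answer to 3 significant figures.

136 J

Q is given directly by: Q = mcΔT.
m = 143 g = 0.1430 kg; c = 0.0473 cal/(g·K) = 197.9 J/(kg·K); ΔT = 4.81 K.
Q = 136.1 J  (the unit combination reduces to kg·m²/s² = J)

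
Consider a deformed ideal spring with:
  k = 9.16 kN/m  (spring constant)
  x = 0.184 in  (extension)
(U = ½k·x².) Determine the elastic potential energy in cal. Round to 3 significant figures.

0.0239 cal

Directly: U = ½kx².
k = 9.16 kN/m = 9160 N/m; x = 0.184 in = 0.004674 m.
U = 0.1000 J  (the unit combination reduces to kg·m²/s² = J)
0.1000 J × (1 cal / 4.184 J) = 0.02391 cal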